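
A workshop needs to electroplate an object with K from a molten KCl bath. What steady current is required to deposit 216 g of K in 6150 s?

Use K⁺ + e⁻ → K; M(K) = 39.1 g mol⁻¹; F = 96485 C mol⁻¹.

86.7 A

n(K) = 216 / 39.1 = 5.524 mol.
n(e⁻) = 1 × 5.524 = 5.524 mol.
Q = n(e⁻)·F = 5.524 × 96485 = 533000 C.
I = Q/t = 533000 / 6150.0 s = 86.7 A.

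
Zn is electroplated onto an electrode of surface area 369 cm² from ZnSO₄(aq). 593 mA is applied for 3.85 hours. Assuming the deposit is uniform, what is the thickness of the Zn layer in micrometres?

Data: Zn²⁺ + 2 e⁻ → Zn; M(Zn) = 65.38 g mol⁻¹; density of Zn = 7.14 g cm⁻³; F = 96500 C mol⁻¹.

Q = I·t = 0.5930 × 13860 = 8219 C; n(e⁻) = 0.08517 mol.
n(Zn) = n(e⁻)/2 = 0.04259 mol, so m = 0.04259 × 65.38 = 2.784 g.
Volume = m/ρ = 2.784 / 7.14 = 0.3899 cm³.
Thickness = V/A = 0.3899 / 369 = 0.00106 cm = 10.6 μm.

10.6 μm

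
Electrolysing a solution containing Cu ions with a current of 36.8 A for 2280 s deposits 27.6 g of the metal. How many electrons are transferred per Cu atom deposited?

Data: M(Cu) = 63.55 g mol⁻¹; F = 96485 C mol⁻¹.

2

Q = I·t = 36.80 A × 2280.0 s = 83900 C, so n(e⁻) = 83900/96485 = 0.8696 mol.
n(Cu) deposited = 27.6 / 63.55 = 0.4343 mol.
Electrons per atom = n(e⁻)/n(Cu) = 0.8696 / 0.4343 = 2.00 ≈ 2, so the ion is Cu²⁺.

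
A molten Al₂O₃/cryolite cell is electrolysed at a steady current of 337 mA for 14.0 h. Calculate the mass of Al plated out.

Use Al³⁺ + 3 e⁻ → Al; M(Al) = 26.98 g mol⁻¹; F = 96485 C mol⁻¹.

Q = I·t = 0.3370 A × 50400 s = 16980 C.
n(e⁻) = Q/F = 16980 / 96485 = 0.1760 mol.
Al³⁺ + 3 e⁻ → Al, so n(Al) = n(e⁻)/3 = 0.05868 mol.
m = n·M = 0.05868 × 26.98 = 1.58 g.

1.58 g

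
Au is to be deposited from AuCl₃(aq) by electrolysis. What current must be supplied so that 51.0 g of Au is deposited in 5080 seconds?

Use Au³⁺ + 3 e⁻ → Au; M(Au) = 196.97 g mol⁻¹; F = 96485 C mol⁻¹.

14.8 A

n(Au) = 51.0 / 196.97 = 0.2589 mol.
n(e⁻) = 3 × 0.2589 = 0.7768 mol.
Q = n(e⁻)·F = 0.7768 × 96485 = 74950 C.
I = Q/t = 74950 / 5080.0 s = 14.8 A.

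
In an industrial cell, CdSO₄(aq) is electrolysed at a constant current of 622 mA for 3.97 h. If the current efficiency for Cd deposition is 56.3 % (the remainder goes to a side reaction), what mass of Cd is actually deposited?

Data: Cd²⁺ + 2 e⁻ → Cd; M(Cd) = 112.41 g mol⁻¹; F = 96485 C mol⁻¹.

2.92 g

Q = I·t = 0.6220 × 14292 = 8890 C.
n(e⁻) = 8890/96485 = 0.09213 mol; theoretically n(Cd) = 0.09213/2 = 0.04607 mol, m_theo = 5.178 g.
At 56.3 % efficiency, m_actual = 0.563 × 5.178 = 2.92 g.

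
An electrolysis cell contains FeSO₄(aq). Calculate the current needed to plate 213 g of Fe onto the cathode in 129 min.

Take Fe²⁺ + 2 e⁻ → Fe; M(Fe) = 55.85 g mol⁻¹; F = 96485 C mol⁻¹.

n(Fe) = 213 / 55.85 = 3.814 mol.
n(e⁻) = 2 × 3.814 = 7.628 mol.
Q = n(e⁻)·F = 7.628 × 96485 = 735900 C.
I = Q/t = 735900 / 7740.0 s = 95.1 A.

95.1 A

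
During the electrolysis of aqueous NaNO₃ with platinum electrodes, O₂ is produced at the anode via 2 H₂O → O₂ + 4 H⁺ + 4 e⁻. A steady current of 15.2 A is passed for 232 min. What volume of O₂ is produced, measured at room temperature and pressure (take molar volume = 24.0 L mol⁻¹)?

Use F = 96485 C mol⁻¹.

Q = I·t = 15.20 A × 13920 s = 211600 C.
n(e⁻) = Q/F = 211600 / 96485 = 2.193 mol.
4 electrons are transferred per O₂ molecule, so n(O₂) = 2.193 / 4 = 0.5482 mol.
V = n × V_m = 0.5482 × 24.0 = 13.2 L.

13.2 L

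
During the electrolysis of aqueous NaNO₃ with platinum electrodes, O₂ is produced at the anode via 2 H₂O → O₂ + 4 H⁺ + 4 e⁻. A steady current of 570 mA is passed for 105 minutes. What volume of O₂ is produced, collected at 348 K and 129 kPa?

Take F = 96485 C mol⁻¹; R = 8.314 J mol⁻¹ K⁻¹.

0.209 L

Q = I·t = 0.5700 A × 6300.0 s = 3591 C.
n(e⁻) = Q/F = 3591 / 96485 = 0.03722 mol.
4 electrons are transferred per O₂ molecule, so n(O₂) = 0.03722 / 4 = 0.009305 mol.
V = nRT/P = (0.009305 × 8.314 × 348) / (129 × 10³ Pa) = 2.09 × 10⁻⁴ m³ = 0.209 L.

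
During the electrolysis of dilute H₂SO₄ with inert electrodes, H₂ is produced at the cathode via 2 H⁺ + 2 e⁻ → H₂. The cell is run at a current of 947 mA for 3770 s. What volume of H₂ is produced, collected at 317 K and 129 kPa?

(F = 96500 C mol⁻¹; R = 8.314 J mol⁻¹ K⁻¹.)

0.378 L

Q = I·t = 0.9470 A × 3770.0 s = 3570 C.
n(e⁻) = Q/F = 3570 / 96500 = 0.03700 mol.
2 electrons are transferred per H₂ molecule, so n(H₂) = 0.03700 / 2 = 0.01850 mol.
V = nRT/P = (0.01850 × 8.314 × 317) / (129 × 10³ Pa) = 3.78 × 10⁻⁴ m³ = 0.378 L.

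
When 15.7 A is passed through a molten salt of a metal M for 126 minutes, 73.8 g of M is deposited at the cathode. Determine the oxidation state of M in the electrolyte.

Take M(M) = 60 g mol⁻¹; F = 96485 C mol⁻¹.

Q = I·t = 15.70 A × 7560.0 s = 118700 C, so n(e⁻) = 118700/96485 = 1.230 mol.
n(M) deposited = 73.8 / 60 = 1.230 mol.
Electrons per atom = n(e⁻)/n(M) = 1.230 / 1.230 = 1.00 ≈ 1, so the ion is M⁺.

+1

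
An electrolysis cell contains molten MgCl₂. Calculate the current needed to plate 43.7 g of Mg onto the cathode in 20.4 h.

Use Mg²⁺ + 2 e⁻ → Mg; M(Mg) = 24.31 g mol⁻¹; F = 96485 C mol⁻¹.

n(Mg) = 43.7 / 24.31 = 1.798 mol.
n(e⁻) = 2 × 1.798 = 3.595 mol.
Q = n(e⁻)·F = 3.595 × 96485 = 346900 C.
I = Q/t = 346900 / 73440 s = 4.72 A.

4.72 A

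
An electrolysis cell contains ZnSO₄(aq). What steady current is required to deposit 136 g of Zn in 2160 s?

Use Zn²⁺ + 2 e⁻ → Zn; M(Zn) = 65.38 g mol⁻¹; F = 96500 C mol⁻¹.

186 A

n(Zn) = 136 / 65.38 = 2.080 mol.
n(e⁻) = 2 × 2.080 = 4.160 mol.
Q = n(e⁻)·F = 4.160 × 96500 = 401500 C.
I = Q/t = 401500 / 2160.0 s = 186 A.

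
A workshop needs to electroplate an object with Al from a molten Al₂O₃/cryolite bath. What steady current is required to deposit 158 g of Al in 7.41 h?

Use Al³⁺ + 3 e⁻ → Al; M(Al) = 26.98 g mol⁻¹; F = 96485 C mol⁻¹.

63.5 A

n(Al) = 158 / 26.98 = 5.856 mol.
n(e⁻) = 3 × 5.856 = 17.57 mol.
Q = n(e⁻)·F = 17.57 × 96485 = 1695000 C.
I = Q/t = 1695000 / 26676 s = 63.5 A.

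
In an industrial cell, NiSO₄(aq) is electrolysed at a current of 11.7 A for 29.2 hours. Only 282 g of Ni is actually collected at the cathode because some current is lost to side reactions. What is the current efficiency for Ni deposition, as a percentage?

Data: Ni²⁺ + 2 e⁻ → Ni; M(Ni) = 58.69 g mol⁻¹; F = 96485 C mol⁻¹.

Q = I·t = 11.70 × 105120 = 1230000 C; n(e⁻) = 1230000/96485 = 12.75 mol.
Theoretical n(Ni) = n(e⁻)/2 = 6.374 mol, i.e. m_theo = 6.374 × 58.69 = 374.1 g.
Efficiency = m_actual / m_theo = 282 / 374.1 = 75.4 %.

75.4 %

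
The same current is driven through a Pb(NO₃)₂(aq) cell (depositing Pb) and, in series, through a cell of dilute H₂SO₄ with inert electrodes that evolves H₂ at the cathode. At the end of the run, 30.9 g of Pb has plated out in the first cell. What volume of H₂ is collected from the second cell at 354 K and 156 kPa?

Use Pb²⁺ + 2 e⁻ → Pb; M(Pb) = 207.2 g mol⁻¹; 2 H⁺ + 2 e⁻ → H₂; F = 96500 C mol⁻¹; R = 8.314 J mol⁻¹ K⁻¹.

2.81 L

n(Pb) = 30.9 / 207.2 = 0.1491 mol, so n(e⁻) = 2 × 0.1491 = 0.2983 mol.
The cells are in series, so the same 0.2983 mol of electrons passes through the second cell.
2 H⁺ + 2 e⁻ → H₂ — 2 mol e⁻ per mol H₂, so n(H₂) = 0.2983/2 = 0.1491 mol.
V = nRT/P = (0.1491 × 8.314 × 354) / (156 × 10³) = 0.00281 m³ = 2.81 L.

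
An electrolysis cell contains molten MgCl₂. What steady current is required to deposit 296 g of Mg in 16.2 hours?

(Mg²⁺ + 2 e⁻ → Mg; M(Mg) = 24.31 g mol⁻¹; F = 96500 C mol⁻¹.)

n(Mg) = 296 / 24.31 = 12.18 mol.
n(e⁻) = 2 × 12.18 = 24.35 mol.
Q = n(e⁻)·F = 24.35 × 96500 = 2350000 C.
I = Q/t = 2350000 / 58320 s = 40.3 A.

40.3 A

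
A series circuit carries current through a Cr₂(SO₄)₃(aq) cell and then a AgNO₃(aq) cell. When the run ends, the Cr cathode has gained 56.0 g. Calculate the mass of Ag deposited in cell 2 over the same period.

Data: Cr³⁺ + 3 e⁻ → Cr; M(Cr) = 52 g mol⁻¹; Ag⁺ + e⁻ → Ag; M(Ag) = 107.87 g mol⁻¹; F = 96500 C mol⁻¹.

349 g

n(Cr) = 56.0 / 52 = 1.077 mol.
Since Cr³⁺ + 3 e⁻ → Cr, n(e⁻) passed = 3 × 1.077 = 3.231 mol.
Cells in series carry the same charge, so the same 3.231 mol of electrons passes through cell 2.
Ag⁺ + e⁻ → Ag, so n(Ag) = 3.231 / 1 = 3.231 mol.
m(Ag) = 3.231 × 107.87 = 349 g.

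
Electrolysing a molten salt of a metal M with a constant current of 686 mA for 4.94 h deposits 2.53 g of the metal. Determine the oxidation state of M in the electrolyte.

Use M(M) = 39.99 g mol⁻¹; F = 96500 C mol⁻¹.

+2

Q = I·t = 0.6860 A × 17784 s = 12200 C, so n(e⁻) = 12200/96500 = 0.1264 mol.
n(M) deposited = 2.53 / 39.99 = 0.06327 mol.
Electrons per atom = n(e⁻)/n(M) = 0.1264 / 0.06327 = 2.00 ≈ 2, so the ion is M²⁺.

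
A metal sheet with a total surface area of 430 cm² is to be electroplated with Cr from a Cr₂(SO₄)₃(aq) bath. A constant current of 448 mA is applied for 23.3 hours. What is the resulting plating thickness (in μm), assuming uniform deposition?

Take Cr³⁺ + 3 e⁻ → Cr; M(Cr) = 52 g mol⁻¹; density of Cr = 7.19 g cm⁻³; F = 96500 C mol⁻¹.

21.8 μm

Q = I·t = 0.4480 × 83880 = 37580 C; n(e⁻) = 0.3894 mol.
n(Cr) = n(e⁻)/3 = 0.1298 mol, so m = 0.1298 × 52 = 6.750 g.
Volume = m/ρ = 6.750 / 7.19 = 0.9388 cm³.
Thickness = V/A = 0.9388 / 430 = 0.00218 cm = 21.8 μm.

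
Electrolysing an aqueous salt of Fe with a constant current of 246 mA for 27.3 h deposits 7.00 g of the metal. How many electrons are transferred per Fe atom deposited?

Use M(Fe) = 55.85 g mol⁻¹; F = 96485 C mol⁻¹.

Q = I·t = 0.2460 A × 98280 s = 24180 C, so n(e⁻) = 24180/96485 = 0.2506 mol.
n(Fe) deposited = 7.00 / 55.85 = 0.1253 mol.
Electrons per atom = n(e⁻)/n(Fe) = 0.2506 / 0.1253 = 2.00 ≈ 2, so the ion is Fe²⁺.

2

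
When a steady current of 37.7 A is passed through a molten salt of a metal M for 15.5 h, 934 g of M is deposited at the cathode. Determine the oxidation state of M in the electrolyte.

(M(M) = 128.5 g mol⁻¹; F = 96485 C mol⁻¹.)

Q = I·t = 37.70 A × 55800 s = 2104000 C, so n(e⁻) = 2104000/96485 = 21.80 mol.
n(M) deposited = 934 / 128.5 = 7.268 mol.
Electrons per atom = n(e⁻)/n(M) = 21.80 / 7.268 = 3.00 ≈ 3, so the ion is M³⁺.

+3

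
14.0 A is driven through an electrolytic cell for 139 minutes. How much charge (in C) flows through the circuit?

1.17 × 10⁵ C

Q = I·t = 14.00 A × 8340.0 s = 1.17 × 10⁵ C.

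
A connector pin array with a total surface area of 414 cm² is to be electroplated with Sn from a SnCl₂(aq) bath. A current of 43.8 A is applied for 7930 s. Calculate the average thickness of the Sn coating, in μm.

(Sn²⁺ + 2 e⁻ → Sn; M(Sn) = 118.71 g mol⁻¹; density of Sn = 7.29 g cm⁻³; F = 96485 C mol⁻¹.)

Q = I·t = 43.80 × 7930.0 = 347300 C; n(e⁻) = 3.600 mol.
n(Sn) = n(e⁻)/2 = 1.800 mol, so m = 1.800 × 118.71 = 213.7 g.
Volume = m/ρ = 213.7 / 7.29 = 29.31 cm³.
Thickness = V/A = 29.31 / 414 = 0.0708 cm = 708 μm.

708 μm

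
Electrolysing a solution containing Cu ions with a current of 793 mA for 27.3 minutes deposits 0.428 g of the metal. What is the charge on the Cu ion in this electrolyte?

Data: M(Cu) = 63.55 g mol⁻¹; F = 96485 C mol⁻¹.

+2

Q = I·t = 0.7930 A × 1638.0 s = 1299 C, so n(e⁻) = 1299/96485 = 0.01346 mol.
n(Cu) deposited = 0.428 / 63.55 = 0.006735 mol.
Electrons per atom = n(e⁻)/n(Cu) = 0.01346 / 0.006735 = 2.00 ≈ 2, so the ion is Cu²⁺.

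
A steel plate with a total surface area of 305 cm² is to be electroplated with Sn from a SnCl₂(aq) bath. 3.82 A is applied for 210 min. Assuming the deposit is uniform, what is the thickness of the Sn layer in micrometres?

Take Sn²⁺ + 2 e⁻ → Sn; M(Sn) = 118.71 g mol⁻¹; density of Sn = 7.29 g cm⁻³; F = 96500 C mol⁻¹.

133 μm

Q = I·t = 3.820 × 12600 = 48130 C; n(e⁻) = 0.4988 mol.
n(Sn) = n(e⁻)/2 = 0.2494 mol, so m = 0.2494 × 118.71 = 29.60 g.
Volume = m/ρ = 29.60 / 7.29 = 4.061 cm³.
Thickness = V/A = 4.061 / 305 = 0.0133 cm = 133 μm.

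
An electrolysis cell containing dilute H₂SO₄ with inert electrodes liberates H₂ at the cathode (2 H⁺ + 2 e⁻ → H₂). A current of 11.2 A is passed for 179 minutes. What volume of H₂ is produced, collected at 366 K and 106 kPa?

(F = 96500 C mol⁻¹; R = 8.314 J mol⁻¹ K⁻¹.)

17.9 L

Q = I·t = 11.20 A × 10740 s = 120300 C.
n(e⁻) = Q/F = 120300 / 96500 = 1.247 mol.
2 electrons are transferred per H₂ molecule, so n(H₂) = 1.247 / 2 = 0.6233 mol.
V = nRT/P = (0.6233 × 8.314 × 366) / (106 × 10³ Pa) = 0.0179 m³ = 17.9 L.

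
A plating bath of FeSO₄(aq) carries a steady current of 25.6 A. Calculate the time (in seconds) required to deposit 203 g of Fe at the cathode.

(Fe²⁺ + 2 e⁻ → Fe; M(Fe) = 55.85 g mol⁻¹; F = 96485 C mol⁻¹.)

27400 s

n(Fe) = m/M = 203 / 55.85 = 3.635 mol.
Each Fe atom requires 2 electrons, so n(e⁻) = 2 × 3.635 = 7.269 mol.
Q = n(e⁻)·F = 7.269 × 96485 = 701400 C.
t = Q/I = 701400 / 25.60 A = 27400 s.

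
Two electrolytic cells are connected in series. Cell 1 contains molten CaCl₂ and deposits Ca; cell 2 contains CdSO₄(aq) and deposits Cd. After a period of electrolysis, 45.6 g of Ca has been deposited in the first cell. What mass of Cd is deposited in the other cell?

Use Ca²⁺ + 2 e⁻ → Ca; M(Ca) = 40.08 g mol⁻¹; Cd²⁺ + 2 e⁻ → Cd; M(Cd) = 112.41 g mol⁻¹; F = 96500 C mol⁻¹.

128 g

n(Ca) = 45.6 / 40.08 = 1.138 mol.
Since Ca²⁺ + 2 e⁻ → Ca, n(e⁻) passed = 2 × 1.138 = 2.275 mol.
Cells in series carry the same charge, so the same 2.275 mol of electrons passes through cell 2.
Cd²⁺ + 2 e⁻ → Cd, so n(Cd) = 2.275 / 2 = 1.138 mol.
m(Cd) = 1.138 × 112.41 = 128 g.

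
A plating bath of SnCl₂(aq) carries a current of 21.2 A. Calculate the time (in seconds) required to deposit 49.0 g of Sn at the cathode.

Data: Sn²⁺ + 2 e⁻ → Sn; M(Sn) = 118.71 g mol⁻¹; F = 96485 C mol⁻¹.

n(Sn) = m/M = 49.0 / 118.71 = 0.4128 mol.
Each Sn atom requires 2 electrons, so n(e⁻) = 2 × 0.4128 = 0.8255 mol.
Q = n(e⁻)·F = 0.8255 × 96485 = 79650 C.
t = Q/I = 79650 / 21.20 A = 3757 s.

3760 s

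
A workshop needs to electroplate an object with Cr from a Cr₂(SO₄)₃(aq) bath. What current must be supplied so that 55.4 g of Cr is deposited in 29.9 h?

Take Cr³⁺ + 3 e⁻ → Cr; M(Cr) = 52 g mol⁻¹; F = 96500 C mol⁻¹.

2.87 A

n(Cr) = 55.4 / 52 = 1.065 mol.
n(e⁻) = 3 × 1.065 = 3.196 mol.
Q = n(e⁻)·F = 3.196 × 96500 = 308400 C.
I = Q/t = 308400 / 107640 s = 2.87 A.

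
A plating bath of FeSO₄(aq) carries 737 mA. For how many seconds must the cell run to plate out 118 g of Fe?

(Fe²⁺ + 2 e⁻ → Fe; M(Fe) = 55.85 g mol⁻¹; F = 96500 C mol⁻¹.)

5.53 × 10⁵ s

n(Fe) = m/M = 118 / 55.85 = 2.113 mol.
Each Fe atom requires 2 electrons, so n(e⁻) = 2 × 2.113 = 4.226 mol.
Q = n(e⁻)·F = 4.226 × 96500 = 407800 C.
t = Q/I = 407800 / 0.7370 A = 553300 s.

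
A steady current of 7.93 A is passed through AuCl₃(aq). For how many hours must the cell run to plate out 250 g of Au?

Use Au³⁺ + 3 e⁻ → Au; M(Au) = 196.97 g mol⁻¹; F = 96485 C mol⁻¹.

n(Au) = m/M = 250 / 196.97 = 1.269 mol.
Each Au atom requires 3 electrons, so n(e⁻) = 3 × 1.269 = 3.808 mol.
Q = n(e⁻)·F = 3.808 × 96485 = 367400 C.
t = Q/I = 367400 / 7.930 A = 46330 s = 12.9 h.

12.9 h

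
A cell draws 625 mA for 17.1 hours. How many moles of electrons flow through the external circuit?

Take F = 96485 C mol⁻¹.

0.399 mol

Q = I·t = 0.6250 A × 61560 s = 38480 C.
n(e⁻) = Q/F = 38480 / 96485 = 0.399 mol.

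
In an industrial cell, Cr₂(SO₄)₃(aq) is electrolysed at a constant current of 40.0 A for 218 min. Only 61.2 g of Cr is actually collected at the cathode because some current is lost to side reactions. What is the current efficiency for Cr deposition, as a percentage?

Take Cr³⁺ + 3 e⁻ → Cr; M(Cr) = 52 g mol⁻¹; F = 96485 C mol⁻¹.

65.1 %

Q = I·t = 40.00 × 13080 = 523200 C; n(e⁻) = 523200/96485 = 5.423 mol.
Theoretical n(Cr) = n(e⁻)/3 = 1.808 mol, i.e. m_theo = 1.808 × 52 = 93.99 g.
Efficiency = m_actual / m_theo = 61.2 / 93.99 = 65.1 %.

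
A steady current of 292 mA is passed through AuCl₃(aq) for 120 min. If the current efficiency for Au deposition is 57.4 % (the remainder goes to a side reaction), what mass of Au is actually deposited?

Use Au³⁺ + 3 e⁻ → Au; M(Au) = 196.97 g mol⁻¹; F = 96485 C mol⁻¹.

Q = I·t = 0.2920 × 7200.0 = 2102 C.
n(e⁻) = 2102/96485 = 0.02179 mol; theoretically n(Au) = 0.02179/3 = 0.007263 mol, m_theo = 1.431 g.
At 57.4 % efficiency, m_actual = 0.574 × 1.431 = 0.821 g.

0.821 g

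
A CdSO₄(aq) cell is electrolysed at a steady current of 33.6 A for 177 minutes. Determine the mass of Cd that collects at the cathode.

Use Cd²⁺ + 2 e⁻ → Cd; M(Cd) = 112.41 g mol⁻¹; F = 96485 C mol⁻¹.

Q = I·t = 33.60 A × 10620 s = 356800 C.
n(e⁻) = Q/F = 356800 / 96485 = 3.698 mol.
Cd²⁺ + 2 e⁻ → Cd, so n(Cd) = n(e⁻)/2 = 1.849 mol.
m = n·M = 1.849 × 112.41 = 208 g.

208 g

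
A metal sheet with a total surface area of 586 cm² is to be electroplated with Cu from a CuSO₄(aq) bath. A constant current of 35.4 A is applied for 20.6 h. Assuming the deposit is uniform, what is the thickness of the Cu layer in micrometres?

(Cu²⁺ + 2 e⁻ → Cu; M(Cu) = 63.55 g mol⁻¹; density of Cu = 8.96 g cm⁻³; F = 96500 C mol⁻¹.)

1650 μm

Q = I·t = 35.40 × 74160 = 2625000 C; n(e⁻) = 27.20 mol.
n(Cu) = n(e⁻)/2 = 13.60 mol, so m = 13.60 × 63.55 = 864.4 g.
Volume = m/ρ = 864.4 / 8.96 = 96.48 cm³.
Thickness = V/A = 96.48 / 586 = 0.165 cm = 1650 μm.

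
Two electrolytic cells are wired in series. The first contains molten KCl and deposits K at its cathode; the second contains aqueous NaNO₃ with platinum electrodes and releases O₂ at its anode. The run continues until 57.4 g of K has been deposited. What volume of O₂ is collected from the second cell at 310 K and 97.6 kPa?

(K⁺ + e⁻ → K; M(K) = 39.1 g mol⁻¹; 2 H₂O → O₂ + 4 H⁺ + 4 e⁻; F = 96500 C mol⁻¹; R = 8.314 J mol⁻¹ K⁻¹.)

9.69 L

n(K) = 57.4 / 39.1 = 1.468 mol, so n(e⁻) = 1 × 1.468 = 1.468 mol.
The cells are in series, so the same 1.468 mol of electrons passes through the second cell.
2 H₂O → O₂ + 4 H⁺ + 4 e⁻ — 4 mol e⁻ per mol O₂, so n(O₂) = 1.468/4 = 0.3670 mol.
V = nRT/P = (0.3670 × 8.314 × 310) / (97.6 × 10³) = 0.00969 m³ = 9.69 L.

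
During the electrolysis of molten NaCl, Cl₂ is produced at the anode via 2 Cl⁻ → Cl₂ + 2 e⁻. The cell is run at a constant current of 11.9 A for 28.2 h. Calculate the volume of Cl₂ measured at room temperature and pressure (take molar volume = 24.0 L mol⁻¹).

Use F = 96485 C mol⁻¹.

150 L

Q = I·t = 11.90 A × 101520 s = 1208000 C.
n(e⁻) = Q/F = 1208000 / 96485 = 12.52 mol.
2 electrons are transferred per Cl₂ molecule, so n(Cl₂) = 12.52 / 2 = 6.260 mol.
V = n × V_m = 6.260 × 24.0 = 150 L.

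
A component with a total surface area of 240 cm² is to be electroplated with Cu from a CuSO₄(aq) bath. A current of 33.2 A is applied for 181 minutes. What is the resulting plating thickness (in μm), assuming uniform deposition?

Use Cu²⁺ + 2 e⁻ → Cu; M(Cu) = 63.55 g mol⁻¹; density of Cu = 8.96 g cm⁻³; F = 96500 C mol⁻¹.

552 μm

Q = I·t = 33.20 × 10860 = 360600 C; n(e⁻) = 3.736 mol.
n(Cu) = n(e⁻)/2 = 1.868 mol, so m = 1.868 × 63.55 = 118.7 g.
Volume = m/ρ = 118.7 / 8.96 = 13.25 cm³.
Thickness = V/A = 13.25 / 240 = 0.0552 cm = 552 μm.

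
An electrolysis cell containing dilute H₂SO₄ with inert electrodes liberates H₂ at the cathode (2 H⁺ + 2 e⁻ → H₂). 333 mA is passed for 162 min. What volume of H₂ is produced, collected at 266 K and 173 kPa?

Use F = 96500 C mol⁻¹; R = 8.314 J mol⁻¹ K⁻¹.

0.214 L

Q = I·t = 0.3330 A × 9720.0 s = 3237 C.
n(e⁻) = Q/F = 3237 / 96500 = 0.03354 mol.
2 electrons are transferred per H₂ molecule, so n(H₂) = 0.03354 / 2 = 0.01677 mol.
V = nRT/P = (0.01677 × 8.314 × 266) / (173 × 10³ Pa) = 2.14 × 10⁻⁴ m³ = 0.214 L.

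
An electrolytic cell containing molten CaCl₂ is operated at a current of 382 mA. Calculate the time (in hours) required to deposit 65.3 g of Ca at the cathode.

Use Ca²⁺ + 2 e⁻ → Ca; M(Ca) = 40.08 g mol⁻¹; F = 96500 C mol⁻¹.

229 h

n(Ca) = m/M = 65.3 / 40.08 = 1.629 mol.
Each Ca atom requires 2 electrons, so n(e⁻) = 2 × 1.629 = 3.258 mol.
Q = n(e⁻)·F = 3.258 × 96500 = 314400 C.
t = Q/I = 314400 / 0.3820 A = 823200 s = 229 h.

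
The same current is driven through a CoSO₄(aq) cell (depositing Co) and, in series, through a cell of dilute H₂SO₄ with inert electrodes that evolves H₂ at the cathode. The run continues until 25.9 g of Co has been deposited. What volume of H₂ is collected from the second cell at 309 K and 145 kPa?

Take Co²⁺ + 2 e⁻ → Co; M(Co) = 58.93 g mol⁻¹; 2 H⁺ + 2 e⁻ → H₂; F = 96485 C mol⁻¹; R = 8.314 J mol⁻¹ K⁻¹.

n(Co) = 25.9 / 58.93 = 0.4395 mol, so n(e⁻) = 2 × 0.4395 = 0.8790 mol.
The cells are in series, so the same 0.8790 mol of electrons passes through the second cell.
2 H⁺ + 2 e⁻ → H₂ — 2 mol e⁻ per mol H₂, so n(H₂) = 0.8790/2 = 0.4395 mol.
V = nRT/P = (0.4395 × 8.314 × 309) / (145 × 10³) = 0.00779 m³ = 7.79 L.

7.79 L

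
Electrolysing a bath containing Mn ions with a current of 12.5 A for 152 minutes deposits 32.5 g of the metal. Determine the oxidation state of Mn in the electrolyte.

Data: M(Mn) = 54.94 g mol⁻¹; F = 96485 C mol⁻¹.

Q = I·t = 12.50 A × 9120.0 s = 114000 C, so n(e⁻) = 114000/96485 = 1.182 mol.
n(Mn) deposited = 32.5 / 54.94 = 0.5916 mol.
Electrons per atom = n(e⁻)/n(Mn) = 1.182 / 0.5916 = 2.00 ≈ 2, so the ion is Mn²⁺.

+2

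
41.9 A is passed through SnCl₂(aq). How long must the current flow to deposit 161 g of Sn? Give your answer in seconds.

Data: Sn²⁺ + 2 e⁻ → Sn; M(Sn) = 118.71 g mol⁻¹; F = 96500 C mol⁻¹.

n(Sn) = m/M = 161 / 118.71 = 1.356 mol.
Each Sn atom requires 2 electrons, so n(e⁻) = 2 × 1.356 = 2.712 mol.
Q = n(e⁻)·F = 2.712 × 96500 = 261800 C.
t = Q/I = 261800 / 41.90 A = 6247 s.

6250 s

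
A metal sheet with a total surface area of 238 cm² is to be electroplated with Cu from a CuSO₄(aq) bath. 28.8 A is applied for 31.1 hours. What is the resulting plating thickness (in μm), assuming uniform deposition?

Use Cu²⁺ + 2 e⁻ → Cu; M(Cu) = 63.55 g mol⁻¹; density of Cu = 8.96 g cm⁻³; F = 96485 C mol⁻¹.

Q = I·t = 28.80 × 111960 = 3224000 C; n(e⁻) = 33.42 mol.
n(Cu) = n(e⁻)/2 = 16.71 mol, so m = 16.71 × 63.55 = 1062 g.
Volume = m/ρ = 1062 / 8.96 = 118.5 cm³.
Thickness = V/A = 118.5 / 238 = 0.498 cm = 4980 μm.

4980 μm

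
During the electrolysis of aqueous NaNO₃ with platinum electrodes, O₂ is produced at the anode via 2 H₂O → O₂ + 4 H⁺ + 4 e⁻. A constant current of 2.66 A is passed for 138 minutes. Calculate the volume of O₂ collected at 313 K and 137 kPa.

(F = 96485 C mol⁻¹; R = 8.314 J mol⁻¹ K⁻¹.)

1.08 L

Q = I·t = 2.660 A × 8280.0 s = 22020 C.
n(e⁻) = Q/F = 22020 / 96485 = 0.2283 mol.
4 electrons are transferred per O₂ molecule, so n(O₂) = 0.2283 / 4 = 0.05707 mol.
V = nRT/P = (0.05707 × 8.314 × 313) / (137 × 10³ Pa) = 0.00108 m³ = 1.08 L.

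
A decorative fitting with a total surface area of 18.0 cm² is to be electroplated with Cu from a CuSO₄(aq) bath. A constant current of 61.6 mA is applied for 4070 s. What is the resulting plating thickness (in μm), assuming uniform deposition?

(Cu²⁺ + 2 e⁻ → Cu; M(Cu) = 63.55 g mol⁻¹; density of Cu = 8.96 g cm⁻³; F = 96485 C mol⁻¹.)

5.12 μm

Q = I·t = 0.06160 × 4070.0 = 250.7 C; n(e⁻) = 0.002598 mol.
n(Cu) = n(e⁻)/2 = 0.001299 mol, so m = 0.001299 × 63.55 = 0.08257 g.
Volume = m/ρ = 0.08257 / 8.96 = 0.009215 cm³.
Thickness = V/A = 0.009215 / 18.0 = 5.12 × 10⁻⁴ cm = 5.12 μm.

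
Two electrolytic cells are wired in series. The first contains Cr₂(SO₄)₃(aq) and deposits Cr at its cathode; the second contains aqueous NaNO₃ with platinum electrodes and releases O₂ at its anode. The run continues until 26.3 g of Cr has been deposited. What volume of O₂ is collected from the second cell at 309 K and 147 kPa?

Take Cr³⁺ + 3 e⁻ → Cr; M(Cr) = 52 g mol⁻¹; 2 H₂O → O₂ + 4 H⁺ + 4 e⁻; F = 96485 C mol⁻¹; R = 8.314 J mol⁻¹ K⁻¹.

n(Cr) = 26.3 / 52 = 0.5058 mol, so n(e⁻) = 3 × 0.5058 = 1.517 mol.
The cells are in series, so the same 1.517 mol of electrons passes through the second cell.
2 H₂O → O₂ + 4 H⁺ + 4 e⁻ — 4 mol e⁻ per mol O₂, so n(O₂) = 1.517/4 = 0.3793 mol.
V = nRT/P = (0.3793 × 8.314 × 309) / (147 × 10³) = 0.00663 m³ = 6.63 L.

6.63 L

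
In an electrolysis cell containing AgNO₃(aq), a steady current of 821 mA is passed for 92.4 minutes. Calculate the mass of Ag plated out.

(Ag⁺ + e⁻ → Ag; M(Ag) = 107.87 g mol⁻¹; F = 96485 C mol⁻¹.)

Q = I·t = 0.8210 A × 5544.0 s = 4552 C.
n(e⁻) = Q/F = 4552 / 96485 = 0.04717 mol.
Ag⁺ + e⁻ → Ag, so n(Ag) = n(e⁻)/1 = 0.04717 mol.
m = n·M = 0.04717 × 107.87 = 5.09 g.

5.09 g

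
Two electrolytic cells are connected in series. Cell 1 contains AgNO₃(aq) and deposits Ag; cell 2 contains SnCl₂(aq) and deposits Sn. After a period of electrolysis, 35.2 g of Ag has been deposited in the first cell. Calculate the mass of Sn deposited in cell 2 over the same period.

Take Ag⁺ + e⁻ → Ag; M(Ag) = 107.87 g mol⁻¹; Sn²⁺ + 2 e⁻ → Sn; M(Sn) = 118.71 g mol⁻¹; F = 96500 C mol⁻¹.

19.4 g

n(Ag) = 35.2 / 107.87 = 0.3263 mol.
Since Ag⁺ + e⁻ → Ag, n(e⁻) passed = 1 × 0.3263 = 0.3263 mol.
Cells in series carry the same charge, so the same 0.3263 mol of electrons passes through cell 2.
Sn²⁺ + 2 e⁻ → Sn, so n(Sn) = 0.3263 / 2 = 0.1632 mol.
m(Sn) = 0.1632 × 118.71 = 19.4 g.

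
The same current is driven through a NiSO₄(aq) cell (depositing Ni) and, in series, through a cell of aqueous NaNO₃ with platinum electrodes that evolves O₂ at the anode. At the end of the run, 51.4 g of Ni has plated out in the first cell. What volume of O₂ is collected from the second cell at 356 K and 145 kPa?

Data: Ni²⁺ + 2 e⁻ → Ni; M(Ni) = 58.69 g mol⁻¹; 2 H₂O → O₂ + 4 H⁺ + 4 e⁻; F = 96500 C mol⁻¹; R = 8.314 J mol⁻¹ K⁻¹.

n(Ni) = 51.4 / 58.69 = 0.8758 mol, so n(e⁻) = 2 × 0.8758 = 1.752 mol.
The cells are in series, so the same 1.752 mol of electrons passes through the second cell.
2 H₂O → O₂ + 4 H⁺ + 4 e⁻ — 4 mol e⁻ per mol O₂, so n(O₂) = 1.752/4 = 0.4379 mol.
V = nRT/P = (0.4379 × 8.314 × 356) / (145 × 10³) = 0.00894 m³ = 8.94 L.

8.94 L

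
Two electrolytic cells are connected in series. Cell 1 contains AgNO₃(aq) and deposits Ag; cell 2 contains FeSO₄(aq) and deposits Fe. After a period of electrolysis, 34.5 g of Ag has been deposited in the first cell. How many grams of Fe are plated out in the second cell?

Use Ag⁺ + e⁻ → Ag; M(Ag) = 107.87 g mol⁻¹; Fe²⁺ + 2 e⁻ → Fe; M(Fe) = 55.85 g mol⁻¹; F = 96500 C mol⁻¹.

n(Ag) = 34.5 / 107.87 = 0.3198 mol.
Since Ag⁺ + e⁻ → Ag, n(e⁻) passed = 1 × 0.3198 = 0.3198 mol.
Cells in series carry the same charge, so the same 0.3198 mol of electrons passes through cell 2.
Fe²⁺ + 2 e⁻ → Fe, so n(Fe) = 0.3198 / 2 = 0.1599 mol.
m(Fe) = 0.1599 × 55.85 = 8.93 g.

8.93 g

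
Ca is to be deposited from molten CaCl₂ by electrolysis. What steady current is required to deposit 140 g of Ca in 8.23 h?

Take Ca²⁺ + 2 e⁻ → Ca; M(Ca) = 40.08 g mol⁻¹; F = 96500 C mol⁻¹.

n(Ca) = 140 / 40.08 = 3.493 mol.
n(e⁻) = 2 × 3.493 = 6.986 mol.
Q = n(e⁻)·F = 6.986 × 96500 = 674200 C.
I = Q/t = 674200 / 29628 s = 22.8 A.

22.8 A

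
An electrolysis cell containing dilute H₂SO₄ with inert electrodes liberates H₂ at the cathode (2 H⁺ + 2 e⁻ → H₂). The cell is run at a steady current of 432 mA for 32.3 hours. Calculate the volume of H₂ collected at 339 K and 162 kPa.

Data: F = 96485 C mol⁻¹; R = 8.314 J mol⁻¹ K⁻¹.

4.53 L

Q = I·t = 0.4320 A × 116280 s = 50230 C.
n(e⁻) = Q/F = 50230 / 96485 = 0.5206 mol.
2 electrons are transferred per H₂ molecule, so n(H₂) = 0.5206 / 2 = 0.2603 mol.
V = nRT/P = (0.2603 × 8.314 × 339) / (162 × 10³ Pa) = 0.00453 m³ = 4.53 L.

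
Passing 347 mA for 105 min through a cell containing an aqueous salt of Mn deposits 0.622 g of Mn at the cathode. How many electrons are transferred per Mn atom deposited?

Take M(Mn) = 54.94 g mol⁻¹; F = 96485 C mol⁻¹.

2

Q = I·t = 0.3470 A × 6300.0 s = 2186 C, so n(e⁻) = 2186/96485 = 0.02266 mol.
n(Mn) deposited = 0.622 / 54.94 = 0.01132 mol.
Electrons per atom = n(e⁻)/n(Mn) = 0.02266 / 0.01132 = 2.00 ≈ 2, so the ion is Mn²⁺.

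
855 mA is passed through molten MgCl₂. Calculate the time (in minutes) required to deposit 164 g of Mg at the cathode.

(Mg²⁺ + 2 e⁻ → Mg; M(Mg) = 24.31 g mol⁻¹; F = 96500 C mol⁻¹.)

25400 min

n(Mg) = m/M = 164 / 24.31 = 6.746 mol.
Each Mg atom requires 2 electrons, so n(e⁻) = 2 × 6.746 = 13.49 mol.
Q = n(e⁻)·F = 13.49 × 96500 = 1302000 C.
t = Q/I = 1302000 / 0.8550 A = 1523000 s = 25400 min.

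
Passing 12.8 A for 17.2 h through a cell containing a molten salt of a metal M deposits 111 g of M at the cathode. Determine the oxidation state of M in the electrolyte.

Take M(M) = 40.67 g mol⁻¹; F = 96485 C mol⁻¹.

+3

Q = I·t = 12.80 A × 61920 s = 792600 C, so n(e⁻) = 792600/96485 = 8.214 mol.
n(M) deposited = 111 / 40.67 = 2.729 mol.
Electrons per atom = n(e⁻)/n(M) = 8.214 / 2.729 = 3.01 ≈ 3, so the ion is M³⁺.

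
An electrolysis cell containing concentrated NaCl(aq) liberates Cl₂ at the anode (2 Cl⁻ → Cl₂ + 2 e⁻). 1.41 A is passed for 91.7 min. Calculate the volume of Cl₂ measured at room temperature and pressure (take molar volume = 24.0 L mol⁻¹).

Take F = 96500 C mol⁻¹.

0.965 L

Q = I·t = 1.410 A × 5502.0 s = 7758 C.
n(e⁻) = Q/F = 7758 / 96500 = 0.08039 mol.
2 electrons are transferred per Cl₂ molecule, so n(Cl₂) = 0.08039 / 2 = 0.04020 mol.
V = n × V_m = 0.04020 × 24.0 = 0.965 L.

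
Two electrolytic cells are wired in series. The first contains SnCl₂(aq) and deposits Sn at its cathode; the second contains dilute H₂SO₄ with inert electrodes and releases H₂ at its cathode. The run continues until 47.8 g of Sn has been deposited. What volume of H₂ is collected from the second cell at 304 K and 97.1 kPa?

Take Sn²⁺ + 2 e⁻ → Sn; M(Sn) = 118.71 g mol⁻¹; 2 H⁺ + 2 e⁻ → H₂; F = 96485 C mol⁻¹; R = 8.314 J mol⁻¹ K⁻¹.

n(Sn) = 47.8 / 118.71 = 0.4027 mol, so n(e⁻) = 2 × 0.4027 = 0.8053 mol.
The cells are in series, so the same 0.8053 mol of electrons passes through the second cell.
2 H⁺ + 2 e⁻ → H₂ — 2 mol e⁻ per mol H₂, so n(H₂) = 0.8053/2 = 0.4027 mol.
V = nRT/P = (0.4027 × 8.314 × 304) / (97.1 × 10³) = 0.0105 m³ = 10.5 L.

10.5 L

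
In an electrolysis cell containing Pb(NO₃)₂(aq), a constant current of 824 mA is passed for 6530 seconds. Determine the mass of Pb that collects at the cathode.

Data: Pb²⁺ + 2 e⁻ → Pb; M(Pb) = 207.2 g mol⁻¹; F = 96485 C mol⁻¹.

5.78 g

Q = I·t = 0.8240 A × 6530.0 s = 5381 C.
n(e⁻) = Q/F = 5381 / 96485 = 0.05577 mol.
Pb²⁺ + 2 e⁻ → Pb, so n(Pb) = n(e⁻)/2 = 0.02788 mol.
m = n·M = 0.02788 × 207.2 = 5.78 g.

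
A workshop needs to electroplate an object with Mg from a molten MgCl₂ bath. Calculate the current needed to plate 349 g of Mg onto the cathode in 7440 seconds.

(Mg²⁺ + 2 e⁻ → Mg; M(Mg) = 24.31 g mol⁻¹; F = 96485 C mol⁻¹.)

372 A

n(Mg) = 349 / 24.31 = 14.36 mol.
n(e⁻) = 2 × 14.36 = 28.71 mol.
Q = n(e⁻)·F = 28.71 × 96485 = 2770000 C.
I = Q/t = 2770000 / 7440.0 s = 372 A.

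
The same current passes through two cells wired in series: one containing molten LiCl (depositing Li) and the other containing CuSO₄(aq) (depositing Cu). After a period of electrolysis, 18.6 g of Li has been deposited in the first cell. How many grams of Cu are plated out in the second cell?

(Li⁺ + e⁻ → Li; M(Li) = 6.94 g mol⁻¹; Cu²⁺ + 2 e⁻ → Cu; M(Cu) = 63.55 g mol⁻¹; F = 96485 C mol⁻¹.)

n(Li) = 18.6 / 6.94 = 2.680 mol.
Since Li⁺ + e⁻ → Li, n(e⁻) passed = 1 × 2.680 = 2.680 mol.
Cells in series carry the same charge, so the same 2.680 mol of electrons passes through cell 2.
Cu²⁺ + 2 e⁻ → Cu, so n(Cu) = 2.680 / 2 = 1.340 mol.
m(Cu) = 1.340 × 63.55 = 85.2 g.

85.2 g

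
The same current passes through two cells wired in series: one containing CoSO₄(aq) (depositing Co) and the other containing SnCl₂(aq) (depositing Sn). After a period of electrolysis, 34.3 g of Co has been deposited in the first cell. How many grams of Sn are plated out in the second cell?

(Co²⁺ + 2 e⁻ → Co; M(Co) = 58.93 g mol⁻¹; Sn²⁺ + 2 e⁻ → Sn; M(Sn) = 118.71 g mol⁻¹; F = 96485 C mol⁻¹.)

n(Co) = 34.3 / 58.93 = 0.5820 mol.
Since Co²⁺ + 2 e⁻ → Co, n(e⁻) passed = 2 × 0.5820 = 1.164 mol.
Cells in series carry the same charge, so the same 1.164 mol of electrons passes through cell 2.
Sn²⁺ + 2 e⁻ → Sn, so n(Sn) = 1.164 / 2 = 0.5820 mol.
m(Sn) = 0.5820 × 118.71 = 69.1 g.

69.1 g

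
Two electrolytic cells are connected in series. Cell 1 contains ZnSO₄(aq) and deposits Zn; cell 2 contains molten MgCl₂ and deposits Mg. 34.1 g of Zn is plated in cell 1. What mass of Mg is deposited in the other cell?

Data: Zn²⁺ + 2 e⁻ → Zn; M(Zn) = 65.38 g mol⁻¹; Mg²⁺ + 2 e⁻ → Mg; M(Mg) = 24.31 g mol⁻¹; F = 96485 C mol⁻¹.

12.7 g

n(Zn) = 34.1 / 65.38 = 0.5216 mol.
Since Zn²⁺ + 2 e⁻ → Zn, n(e⁻) passed = 2 × 0.5216 = 1.043 mol.
Cells in series carry the same charge, so the same 1.043 mol of electrons passes through cell 2.
Mg²⁺ + 2 e⁻ → Mg, so n(Mg) = 1.043 / 2 = 0.5216 mol.
m(Mg) = 0.5216 × 24.31 = 12.7 g.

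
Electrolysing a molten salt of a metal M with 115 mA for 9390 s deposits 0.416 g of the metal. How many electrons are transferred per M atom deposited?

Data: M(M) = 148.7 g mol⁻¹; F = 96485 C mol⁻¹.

Q = I·t = 0.1150 A × 9390.0 s = 1080 C, so n(e⁻) = 1080/96485 = 0.01119 mol.
n(M) deposited = 0.416 / 148.7 = 0.002798 mol.
Electrons per atom = n(e⁻)/n(M) = 0.01119 / 0.002798 = 4.00 ≈ 4, so the ion is M⁴⁺.

4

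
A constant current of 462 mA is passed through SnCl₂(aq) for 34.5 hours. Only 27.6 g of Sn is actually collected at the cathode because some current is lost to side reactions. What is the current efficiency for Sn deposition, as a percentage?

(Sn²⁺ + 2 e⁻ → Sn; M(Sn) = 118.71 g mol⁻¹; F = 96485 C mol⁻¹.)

78.2 %

Q = I·t = 0.4620 × 124200 = 57380 C; n(e⁻) = 57380/96485 = 0.5947 mol.
Theoretical n(Sn) = n(e⁻)/2 = 0.2974 mol, i.e. m_theo = 0.2974 × 118.71 = 35.30 g.
Efficiency = m_actual / m_theo = 27.6 / 35.30 = 78.2 %.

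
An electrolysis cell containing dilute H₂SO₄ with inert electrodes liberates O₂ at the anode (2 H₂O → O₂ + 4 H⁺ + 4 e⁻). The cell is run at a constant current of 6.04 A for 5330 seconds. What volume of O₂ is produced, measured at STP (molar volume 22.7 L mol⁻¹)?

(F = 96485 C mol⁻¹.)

Q = I·t = 6.040 A × 5330.0 s = 32190 C.
n(e⁻) = Q/F = 32190 / 96485 = 0.3337 mol.
4 electrons are transferred per O₂ molecule, so n(O₂) = 0.3337 / 4 = 0.08342 mol.
V = n × V_m = 0.08342 × 22.7 = 1.89 L.

1.89 L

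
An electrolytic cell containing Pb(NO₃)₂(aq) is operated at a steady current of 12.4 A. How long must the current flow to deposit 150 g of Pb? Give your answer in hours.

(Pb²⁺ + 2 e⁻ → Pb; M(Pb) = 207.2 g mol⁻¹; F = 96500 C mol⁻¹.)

3.13 h

n(Pb) = m/M = 150 / 207.2 = 0.7239 mol.
Each Pb atom requires 2 electrons, so n(e⁻) = 2 × 0.7239 = 1.448 mol.
Q = n(e⁻)·F = 1.448 × 96500 = 139700 C.
t = Q/I = 139700 / 12.40 A = 11270 s = 3.13 h.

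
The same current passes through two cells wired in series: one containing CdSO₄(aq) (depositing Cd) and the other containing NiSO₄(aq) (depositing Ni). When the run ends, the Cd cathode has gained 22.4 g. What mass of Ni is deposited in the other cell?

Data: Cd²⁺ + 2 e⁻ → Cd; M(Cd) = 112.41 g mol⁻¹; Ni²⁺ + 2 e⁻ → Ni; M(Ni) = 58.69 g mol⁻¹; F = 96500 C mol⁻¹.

11.7 g

n(Cd) = 22.4 / 112.41 = 0.1993 mol.
Since Cd²⁺ + 2 e⁻ → Cd, n(e⁻) passed = 2 × 0.1993 = 0.3985 mol.
Cells in series carry the same charge, so the same 0.3985 mol of electrons passes through cell 2.
Ni²⁺ + 2 e⁻ → Ni, so n(Ni) = 0.3985 / 2 = 0.1993 mol.
m(Ni) = 0.1993 × 58.69 = 11.7 g.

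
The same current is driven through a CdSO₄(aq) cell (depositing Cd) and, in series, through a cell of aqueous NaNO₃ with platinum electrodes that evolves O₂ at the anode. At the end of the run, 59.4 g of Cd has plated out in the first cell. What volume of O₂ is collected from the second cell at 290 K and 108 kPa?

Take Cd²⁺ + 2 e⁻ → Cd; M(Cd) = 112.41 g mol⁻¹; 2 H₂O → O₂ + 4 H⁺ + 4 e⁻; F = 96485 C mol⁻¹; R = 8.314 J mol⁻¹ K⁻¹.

n(Cd) = 59.4 / 112.41 = 0.5284 mol, so n(e⁻) = 2 × 0.5284 = 1.057 mol.
The cells are in series, so the same 1.057 mol of electrons passes through the second cell.
2 H₂O → O₂ + 4 H⁺ + 4 e⁻ — 4 mol e⁻ per mol O₂, so n(O₂) = 1.057/4 = 0.2642 mol.
V = nRT/P = (0.2642 × 8.314 × 290) / (108 × 10³) = 0.00590 m³ = 5.90 L.

5.90 L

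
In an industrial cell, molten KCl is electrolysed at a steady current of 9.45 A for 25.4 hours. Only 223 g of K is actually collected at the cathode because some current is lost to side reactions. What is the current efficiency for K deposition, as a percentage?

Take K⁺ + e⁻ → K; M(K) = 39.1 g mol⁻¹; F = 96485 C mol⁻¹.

Q = I·t = 9.450 × 91440 = 864100 C; n(e⁻) = 864100/96485 = 8.956 mol.
Theoretical n(K) = n(e⁻)/1 = 8.956 mol, i.e. m_theo = 8.956 × 39.1 = 350.2 g.
Efficiency = m_actual / m_theo = 223 / 350.2 = 63.7 %.

63.7 %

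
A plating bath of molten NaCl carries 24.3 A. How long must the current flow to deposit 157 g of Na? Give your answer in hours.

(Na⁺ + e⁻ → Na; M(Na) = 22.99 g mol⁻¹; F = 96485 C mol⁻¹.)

n(Na) = m/M = 157 / 22.99 = 6.829 mol.
Each Na atom requires 1 electron, so n(e⁻) = 1 × 6.829 = 6.829 mol.
Q = n(e⁻)·F = 6.829 × 96485 = 658900 C.
t = Q/I = 658900 / 24.30 A = 27120 s = 7.53 h.

7.53 h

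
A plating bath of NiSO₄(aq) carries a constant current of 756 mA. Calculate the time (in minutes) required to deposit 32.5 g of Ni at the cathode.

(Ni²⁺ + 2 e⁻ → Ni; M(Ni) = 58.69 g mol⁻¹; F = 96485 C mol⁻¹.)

2360 min

n(Ni) = m/M = 32.5 / 58.69 = 0.5538 mol.
Each Ni atom requires 2 electrons, so n(e⁻) = 2 × 0.5538 = 1.108 mol.
Q = n(e⁻)·F = 1.108 × 96485 = 106900 C.
t = Q/I = 106900 / 0.7560 A = 141300 s = 2360 min.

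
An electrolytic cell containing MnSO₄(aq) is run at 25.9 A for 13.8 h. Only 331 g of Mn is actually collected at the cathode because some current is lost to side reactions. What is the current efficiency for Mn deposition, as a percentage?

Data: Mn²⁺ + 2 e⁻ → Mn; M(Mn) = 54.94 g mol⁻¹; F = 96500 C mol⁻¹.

Q = I·t = 25.90 × 49680 = 1287000 C; n(e⁻) = 1287000/96500 = 13.33 mol.
Theoretical n(Mn) = n(e⁻)/2 = 6.667 mol, i.e. m_theo = 6.667 × 54.94 = 366.3 g.
Efficiency = m_actual / m_theo = 331 / 366.3 = 90.4 %.

90.4 %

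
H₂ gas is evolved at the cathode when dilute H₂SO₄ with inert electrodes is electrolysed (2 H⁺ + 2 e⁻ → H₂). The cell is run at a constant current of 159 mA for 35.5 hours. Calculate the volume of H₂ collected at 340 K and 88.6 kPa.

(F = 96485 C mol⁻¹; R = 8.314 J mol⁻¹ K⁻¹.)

3.36 L

Q = I·t = 0.1590 A × 127800 s = 20320 C.
n(e⁻) = Q/F = 20320 / 96485 = 0.2106 mol.
2 electrons are transferred per H₂ molecule, so n(H₂) = 0.2106 / 2 = 0.1053 mol.
V = nRT/P = (0.1053 × 8.314 × 340) / (88.6 × 10³ Pa) = 0.00336 m³ = 3.36 L.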